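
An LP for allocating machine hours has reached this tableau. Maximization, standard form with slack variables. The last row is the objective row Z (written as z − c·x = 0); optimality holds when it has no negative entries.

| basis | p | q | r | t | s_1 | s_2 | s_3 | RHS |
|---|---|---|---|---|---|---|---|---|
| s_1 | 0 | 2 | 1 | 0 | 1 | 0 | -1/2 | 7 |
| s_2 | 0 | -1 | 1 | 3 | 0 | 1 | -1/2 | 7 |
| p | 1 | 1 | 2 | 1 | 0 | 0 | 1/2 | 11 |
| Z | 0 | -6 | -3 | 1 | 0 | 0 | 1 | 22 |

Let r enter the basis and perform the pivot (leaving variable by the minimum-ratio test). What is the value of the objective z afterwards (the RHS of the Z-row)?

77/2

Ratio test on column r — row 1: 7/1 = 7; row 2: 7/1 = 7; row 3: 11/2 = 11/2. Minimum is 11/2 at row 3 (p leaves); pivot element 2.
Pivot on row 3; the Z-row RHS becomes 22 − (-3)·(11/2) = 77/2.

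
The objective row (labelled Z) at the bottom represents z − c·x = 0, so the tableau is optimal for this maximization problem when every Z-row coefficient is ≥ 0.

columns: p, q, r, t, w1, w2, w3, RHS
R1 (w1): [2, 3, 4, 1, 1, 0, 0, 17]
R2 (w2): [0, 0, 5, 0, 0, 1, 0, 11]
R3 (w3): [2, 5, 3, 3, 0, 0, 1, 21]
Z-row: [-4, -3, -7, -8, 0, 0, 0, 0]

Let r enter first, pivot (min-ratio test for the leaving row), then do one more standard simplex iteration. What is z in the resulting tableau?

Ratio test on column r — row 1: 17/4 = 17/4; row 2: 11/5 = 11/5; row 3: 21/3 = 7. Minimum is 11/5 at row 2 (w2 leaves); pivot element 5.
Pivot on row 2; the Z-row RHS becomes 0 − (-7)·(11/5) = 77/5.
Next entering variable (most negative Z-row entry -8): t.
Ratio test on column t — row 1: (41/5)/1 = 41/5; row 2: entry 0 ≤ 0; row 3: (72/5)/3 = 24/5. Minimum is 24/5 at row 3 (w3 leaves); pivot element 3.
After the second pivot the Z-row RHS is 77/5 − (-8)·(24/5) = 269/5.

269/5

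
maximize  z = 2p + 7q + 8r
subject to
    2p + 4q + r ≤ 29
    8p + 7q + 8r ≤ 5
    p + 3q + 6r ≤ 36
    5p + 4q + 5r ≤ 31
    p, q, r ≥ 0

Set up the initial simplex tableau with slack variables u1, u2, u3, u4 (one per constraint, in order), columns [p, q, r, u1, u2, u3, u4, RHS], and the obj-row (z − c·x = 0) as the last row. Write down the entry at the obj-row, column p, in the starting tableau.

The obj-row carries the negated objective coefficients: the p entry is -2.

-2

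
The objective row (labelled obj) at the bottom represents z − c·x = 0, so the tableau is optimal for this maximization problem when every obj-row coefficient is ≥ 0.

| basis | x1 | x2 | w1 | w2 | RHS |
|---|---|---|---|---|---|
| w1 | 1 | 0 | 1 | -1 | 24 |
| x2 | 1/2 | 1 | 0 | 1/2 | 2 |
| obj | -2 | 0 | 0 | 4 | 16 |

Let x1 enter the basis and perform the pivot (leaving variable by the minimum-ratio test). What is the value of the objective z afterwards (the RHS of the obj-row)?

24

Ratio test on column x1 — row 1: 24/1 = 24; row 2: 2/(1/2) = 4. Minimum is 4 at row 2 (x2 leaves); pivot element 1/2.
Pivot on row 2; the obj-row RHS becomes 16 − (-2)·4 = 24.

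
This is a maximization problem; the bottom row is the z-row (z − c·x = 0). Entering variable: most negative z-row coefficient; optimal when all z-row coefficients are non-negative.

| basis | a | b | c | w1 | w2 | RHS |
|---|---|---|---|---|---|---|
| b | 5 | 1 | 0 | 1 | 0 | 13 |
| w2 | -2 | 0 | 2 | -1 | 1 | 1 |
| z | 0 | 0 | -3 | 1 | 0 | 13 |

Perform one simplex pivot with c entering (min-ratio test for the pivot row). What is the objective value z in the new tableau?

29/2

Ratio test on column c — row 1: entry 0 ≤ 0; row 2: 1/2 = 1/2. Minimum is 1/2 at row 2 (w2 leaves); pivot element 2.
Pivot on row 2; the z-row RHS becomes 13 − (-3)·(1/2) = 29/2.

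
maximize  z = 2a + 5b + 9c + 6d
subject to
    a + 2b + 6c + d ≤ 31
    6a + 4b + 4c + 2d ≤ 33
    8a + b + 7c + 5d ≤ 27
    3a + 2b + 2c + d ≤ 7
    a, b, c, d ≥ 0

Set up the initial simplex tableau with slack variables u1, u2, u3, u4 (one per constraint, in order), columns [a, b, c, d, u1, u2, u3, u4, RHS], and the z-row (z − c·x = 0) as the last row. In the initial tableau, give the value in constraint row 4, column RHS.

The RHS of constraint 4 is b_4 = 7.

7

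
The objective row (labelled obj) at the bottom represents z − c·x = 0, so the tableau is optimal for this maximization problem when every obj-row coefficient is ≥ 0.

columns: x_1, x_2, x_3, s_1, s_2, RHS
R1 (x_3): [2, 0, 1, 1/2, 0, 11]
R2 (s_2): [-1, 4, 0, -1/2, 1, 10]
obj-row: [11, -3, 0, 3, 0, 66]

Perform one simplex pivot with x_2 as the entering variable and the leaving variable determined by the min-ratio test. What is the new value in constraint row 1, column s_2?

Ratio test on column x_2 — row 1: entry 0 ≤ 0; row 2: 10/4 = 5/2. Minimum is 5/2 at row 2 (s_2 leaves); pivot element 4.
Divide row 2 by 4; eliminate column x_2 from the other rows.
Row 1 update in column s_2: 0 − 0·(1/4) = 0.

0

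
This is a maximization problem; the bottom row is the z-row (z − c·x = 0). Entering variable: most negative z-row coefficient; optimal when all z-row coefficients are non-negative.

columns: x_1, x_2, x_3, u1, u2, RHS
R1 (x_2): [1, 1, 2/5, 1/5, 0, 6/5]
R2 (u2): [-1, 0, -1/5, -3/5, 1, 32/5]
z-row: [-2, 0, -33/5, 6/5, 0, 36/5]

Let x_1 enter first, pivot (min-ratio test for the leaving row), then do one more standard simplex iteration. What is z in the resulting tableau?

27

Ratio test on column x_1 — row 1: (6/5)/1 = 6/5; row 2: entry -1 ≤ 0. Minimum is 6/5 at row 1 (x_2 leaves); pivot element 1.
Pivot on row 1; the z-row RHS becomes 36/5 − (-2)·(6/5) = 48/5.
Next entering variable (most negative z-row entry -29/5): x_3.
Ratio test on column x_3 — row 1: (6/5)/(2/5) = 3; row 2: (38/5)/(1/5) = 38. Minimum is 3 at row 1 (x_1 leaves); pivot element 2/5.
After the second pivot the z-row RHS is 48/5 − (-29/5)·3 = 27.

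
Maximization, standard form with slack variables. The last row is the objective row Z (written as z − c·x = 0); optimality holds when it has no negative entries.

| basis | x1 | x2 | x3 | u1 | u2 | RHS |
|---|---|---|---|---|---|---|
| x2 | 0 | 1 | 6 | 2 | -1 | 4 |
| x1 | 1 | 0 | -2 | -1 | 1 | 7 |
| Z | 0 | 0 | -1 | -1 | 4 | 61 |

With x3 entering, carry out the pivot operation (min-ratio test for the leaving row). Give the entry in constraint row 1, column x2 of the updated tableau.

1/6

Ratio test on column x3 — row 1: 4/6 = 2/3; row 2: entry -2 ≤ 0. Minimum is 2/3 at row 1 (x2 leaves); pivot element 6.
Divide row 1 by 6; eliminate column x3 from the other rows.
In the new row 1, the x2 entry is the old entry divided by the pivot: 1/6 = 1/6.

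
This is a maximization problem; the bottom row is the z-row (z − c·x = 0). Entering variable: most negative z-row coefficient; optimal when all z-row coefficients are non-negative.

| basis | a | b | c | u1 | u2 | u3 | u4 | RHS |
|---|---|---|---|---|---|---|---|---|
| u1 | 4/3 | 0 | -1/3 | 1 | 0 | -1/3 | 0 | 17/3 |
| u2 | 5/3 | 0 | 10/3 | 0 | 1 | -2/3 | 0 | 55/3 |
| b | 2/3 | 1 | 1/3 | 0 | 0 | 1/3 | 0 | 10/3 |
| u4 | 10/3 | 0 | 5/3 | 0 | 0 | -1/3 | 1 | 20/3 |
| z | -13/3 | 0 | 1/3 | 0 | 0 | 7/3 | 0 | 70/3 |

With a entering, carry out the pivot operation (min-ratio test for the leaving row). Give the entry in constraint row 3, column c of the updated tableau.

0

Ratio test on column a — row 1: (17/3)/(4/3) = 17/4; row 2: (55/3)/(5/3) = 11; row 3: (10/3)/(2/3) = 5; row 4: (20/3)/(10/3) = 2. Minimum is 2 at row 4 (u4 leaves); pivot element 10/3.
Divide row 4 by 10/3; eliminate column a from the other rows.
Row 3 update in column c: 1/3 − (2/3)·(1/2) = 0.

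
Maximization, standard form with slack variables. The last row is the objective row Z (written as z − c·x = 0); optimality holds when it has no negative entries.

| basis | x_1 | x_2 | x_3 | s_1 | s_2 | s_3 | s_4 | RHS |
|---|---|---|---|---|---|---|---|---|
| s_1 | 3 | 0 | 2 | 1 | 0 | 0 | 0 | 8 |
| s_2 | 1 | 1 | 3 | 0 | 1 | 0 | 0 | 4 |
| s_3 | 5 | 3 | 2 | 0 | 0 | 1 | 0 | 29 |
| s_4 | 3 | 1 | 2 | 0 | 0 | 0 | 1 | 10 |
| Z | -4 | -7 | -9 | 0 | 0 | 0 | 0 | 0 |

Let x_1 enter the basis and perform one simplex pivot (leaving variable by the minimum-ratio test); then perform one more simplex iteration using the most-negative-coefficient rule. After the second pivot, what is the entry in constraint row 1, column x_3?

2/3

Ratio test on column x_1 — row 1: 8/3 = 8/3; row 2: 4/1 = 4; row 3: 29/5 = 29/5; row 4: 10/3 = 10/3. Minimum is 8/3 at row 1 (s_1 leaves); pivot element 3.
Divide row 1 by 3; eliminate column x_1 from the other rows.
Second iteration: most negative Z-row entry is -7 in column x_2, so x_2 enters.
Ratio test on column x_2 — row 1: entry 0 ≤ 0; row 2: (4/3)/1 = 4/3; row 3: (47/3)/3 = 47/9; row 4: 2/1 = 2. Minimum is 4/3 at row 2 (s_2 leaves); pivot element 1.
Divide row 2 by 1; eliminate column x_2 from the other rows.
After both pivots, the entry at constraint row 1, column x_3 is 2/3.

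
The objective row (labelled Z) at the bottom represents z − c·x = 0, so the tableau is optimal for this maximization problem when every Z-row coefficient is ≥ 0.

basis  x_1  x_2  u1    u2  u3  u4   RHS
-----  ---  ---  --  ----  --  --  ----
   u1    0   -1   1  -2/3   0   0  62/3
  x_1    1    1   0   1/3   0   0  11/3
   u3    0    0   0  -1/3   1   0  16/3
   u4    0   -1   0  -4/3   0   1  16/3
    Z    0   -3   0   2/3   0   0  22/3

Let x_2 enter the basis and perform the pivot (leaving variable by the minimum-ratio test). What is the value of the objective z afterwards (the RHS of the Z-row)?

55/3

Ratio test on column x_2 — row 1: entry -1 ≤ 0; row 2: (11/3)/1 = 11/3; row 3: entry 0 ≤ 0; row 4: entry -1 ≤ 0. Minimum is 11/3 at row 2 (x_1 leaves); pivot element 1.
Pivot on row 2; the Z-row RHS becomes 22/3 − (-3)·(11/3) = 55/3.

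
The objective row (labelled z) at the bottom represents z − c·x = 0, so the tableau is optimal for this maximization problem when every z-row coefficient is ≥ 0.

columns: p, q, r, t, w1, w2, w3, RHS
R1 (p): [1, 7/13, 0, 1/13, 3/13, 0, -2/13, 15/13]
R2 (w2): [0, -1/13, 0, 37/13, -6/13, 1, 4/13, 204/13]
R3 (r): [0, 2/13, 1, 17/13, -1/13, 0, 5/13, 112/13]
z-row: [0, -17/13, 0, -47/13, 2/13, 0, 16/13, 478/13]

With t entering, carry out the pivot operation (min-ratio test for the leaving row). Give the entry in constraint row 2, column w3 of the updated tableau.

4/37

Ratio test on column t — row 1: (15/13)/(1/13) = 15; row 2: (204/13)/(37/13) = 204/37; row 3: (112/13)/(17/13) = 112/17. Minimum is 204/37 at row 2 (w2 leaves); pivot element 37/13.
Divide row 2 by 37/13; eliminate column t from the other rows.
In the new row 2, the w3 entry is the old entry divided by the pivot: (4/13)/(37/13) = 4/37.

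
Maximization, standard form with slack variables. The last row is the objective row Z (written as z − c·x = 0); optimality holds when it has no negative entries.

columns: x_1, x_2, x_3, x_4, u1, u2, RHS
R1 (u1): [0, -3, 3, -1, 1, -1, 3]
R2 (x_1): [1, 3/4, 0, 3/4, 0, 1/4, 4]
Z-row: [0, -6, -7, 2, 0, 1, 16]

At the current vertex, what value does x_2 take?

0

x_2 is not in the basis, so in the current basic feasible solution x_2 = 0.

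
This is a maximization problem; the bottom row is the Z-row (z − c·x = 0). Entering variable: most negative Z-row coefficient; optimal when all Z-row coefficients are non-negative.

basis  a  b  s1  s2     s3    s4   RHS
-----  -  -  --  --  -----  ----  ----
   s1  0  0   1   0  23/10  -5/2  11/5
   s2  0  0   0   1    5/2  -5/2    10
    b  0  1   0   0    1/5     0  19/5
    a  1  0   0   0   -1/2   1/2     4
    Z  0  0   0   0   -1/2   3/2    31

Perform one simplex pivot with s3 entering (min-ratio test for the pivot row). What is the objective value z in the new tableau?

724/23

Ratio test on column s3 — row 1: (11/5)/(23/10) = 22/23; row 2: 10/(5/2) = 4; row 3: (19/5)/(1/5) = 19; row 4: entry -1/2 ≤ 0. Minimum is 22/23 at row 1 (s1 leaves); pivot element 23/10.
Pivot on row 1; the Z-row RHS becomes 31 − (-1/2)·(22/23) = 724/23.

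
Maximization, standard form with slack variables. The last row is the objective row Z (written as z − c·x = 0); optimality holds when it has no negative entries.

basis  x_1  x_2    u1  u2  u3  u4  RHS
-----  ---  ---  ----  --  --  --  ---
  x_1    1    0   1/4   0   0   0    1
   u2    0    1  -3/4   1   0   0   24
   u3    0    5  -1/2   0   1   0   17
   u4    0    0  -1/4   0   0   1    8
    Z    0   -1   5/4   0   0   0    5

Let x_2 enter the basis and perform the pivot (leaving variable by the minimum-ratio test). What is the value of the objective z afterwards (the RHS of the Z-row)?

42/5

Ratio test on column x_2 — row 1: entry 0 ≤ 0; row 2: 24/1 = 24; row 3: 17/5 = 17/5; row 4: entry 0 ≤ 0. Minimum is 17/5 at row 3 (u3 leaves); pivot element 5.
Pivot on row 3; the Z-row RHS becomes 5 − (-1)·(17/5) = 42/5.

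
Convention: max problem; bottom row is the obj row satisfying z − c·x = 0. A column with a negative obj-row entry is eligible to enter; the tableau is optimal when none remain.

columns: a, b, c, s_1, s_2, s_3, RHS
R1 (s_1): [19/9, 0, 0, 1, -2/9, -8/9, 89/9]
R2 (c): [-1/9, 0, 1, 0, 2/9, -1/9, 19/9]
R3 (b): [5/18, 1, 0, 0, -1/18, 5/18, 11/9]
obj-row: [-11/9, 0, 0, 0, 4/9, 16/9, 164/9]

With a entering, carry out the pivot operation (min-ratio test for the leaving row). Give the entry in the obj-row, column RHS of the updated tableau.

118/5

Ratio test on column a — row 1: (89/9)/(19/9) = 89/19; row 2: entry -1/9 ≤ 0; row 3: (11/9)/(5/18) = 22/5. Minimum is 22/5 at row 3 (b leaves); pivot element 5/18.
Divide row 3 by 5/18; eliminate column a from the other rows.
obj-row update in column RHS: 164/9 − (-11/9)·(22/5) = 118/5.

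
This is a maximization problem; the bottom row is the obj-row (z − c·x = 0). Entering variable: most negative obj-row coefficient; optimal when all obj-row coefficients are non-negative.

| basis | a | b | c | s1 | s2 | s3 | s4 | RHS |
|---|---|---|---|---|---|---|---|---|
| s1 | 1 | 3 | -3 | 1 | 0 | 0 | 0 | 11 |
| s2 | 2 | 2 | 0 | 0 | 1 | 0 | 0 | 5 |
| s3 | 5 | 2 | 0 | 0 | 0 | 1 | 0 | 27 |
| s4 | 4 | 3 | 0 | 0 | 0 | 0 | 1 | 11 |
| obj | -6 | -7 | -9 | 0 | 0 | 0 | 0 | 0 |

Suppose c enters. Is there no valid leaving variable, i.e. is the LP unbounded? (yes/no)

yes

Every constraint-row entry in column c is ≤ 0, so increasing c is unbounded.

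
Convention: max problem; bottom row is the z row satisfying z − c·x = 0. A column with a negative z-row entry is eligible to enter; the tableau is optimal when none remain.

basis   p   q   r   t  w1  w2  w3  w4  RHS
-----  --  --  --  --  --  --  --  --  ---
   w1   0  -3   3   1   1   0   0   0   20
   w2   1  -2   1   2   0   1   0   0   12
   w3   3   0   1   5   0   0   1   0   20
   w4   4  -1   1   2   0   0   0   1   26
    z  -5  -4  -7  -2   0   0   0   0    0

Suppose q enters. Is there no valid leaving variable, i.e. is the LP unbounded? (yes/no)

yes

Every constraint-row entry in column q is ≤ 0, so increasing q is unbounded.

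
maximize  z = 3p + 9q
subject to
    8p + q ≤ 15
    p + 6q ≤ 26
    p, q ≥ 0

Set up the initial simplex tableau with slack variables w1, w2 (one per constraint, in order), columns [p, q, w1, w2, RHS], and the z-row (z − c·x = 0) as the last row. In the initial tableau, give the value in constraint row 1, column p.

8

Constraint 1 has coefficient 8 on p.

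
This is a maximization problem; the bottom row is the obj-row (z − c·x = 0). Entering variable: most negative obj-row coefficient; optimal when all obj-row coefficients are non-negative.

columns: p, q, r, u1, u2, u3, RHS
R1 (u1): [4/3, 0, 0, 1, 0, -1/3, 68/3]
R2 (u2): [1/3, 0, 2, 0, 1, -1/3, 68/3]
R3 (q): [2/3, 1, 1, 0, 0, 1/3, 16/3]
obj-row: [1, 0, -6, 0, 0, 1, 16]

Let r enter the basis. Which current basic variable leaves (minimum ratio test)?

Column r entries and ratios — u1: 0 ≤ 0, skip; u2: (68/3)/2 = 34/3; q: (16/3)/1 = 16/3.
Smallest ratio is 16/3 in the row of q, so q leaves.

q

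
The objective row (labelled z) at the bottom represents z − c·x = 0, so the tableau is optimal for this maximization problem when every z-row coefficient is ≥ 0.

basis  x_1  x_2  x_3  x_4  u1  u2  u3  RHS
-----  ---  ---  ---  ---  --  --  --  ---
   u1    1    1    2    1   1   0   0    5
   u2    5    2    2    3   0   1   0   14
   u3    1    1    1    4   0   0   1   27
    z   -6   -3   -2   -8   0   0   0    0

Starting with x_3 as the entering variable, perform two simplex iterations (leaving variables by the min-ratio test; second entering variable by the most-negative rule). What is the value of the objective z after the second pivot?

73/2

Ratio test on column x_3 — row 1: 5/2 = 5/2; row 2: 14/2 = 7; row 3: 27/1 = 27. Minimum is 5/2 at row 1 (u1 leaves); pivot element 2.
Pivot on row 1; the z-row RHS becomes 0 − (-2)·(5/2) = 5.
Next entering variable (most negative z-row entry -7): x_4.
Ratio test on column x_4 — row 1: (5/2)/(1/2) = 5; row 2: 9/2 = 9/2; row 3: (49/2)/(7/2) = 7. Minimum is 9/2 at row 2 (u2 leaves); pivot element 2.
After the second pivot the z-row RHS is 5 − (-7)·(9/2) = 73/2.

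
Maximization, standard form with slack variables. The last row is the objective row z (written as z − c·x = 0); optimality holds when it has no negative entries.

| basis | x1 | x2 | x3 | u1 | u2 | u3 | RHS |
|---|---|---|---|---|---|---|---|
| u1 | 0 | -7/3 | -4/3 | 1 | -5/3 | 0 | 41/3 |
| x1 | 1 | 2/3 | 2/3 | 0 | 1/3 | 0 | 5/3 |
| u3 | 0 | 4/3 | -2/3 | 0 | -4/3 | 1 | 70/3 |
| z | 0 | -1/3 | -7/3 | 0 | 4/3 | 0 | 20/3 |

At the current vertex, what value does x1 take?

x1 is basic (row 2); its value is the RHS of that row, 5/3.

5/3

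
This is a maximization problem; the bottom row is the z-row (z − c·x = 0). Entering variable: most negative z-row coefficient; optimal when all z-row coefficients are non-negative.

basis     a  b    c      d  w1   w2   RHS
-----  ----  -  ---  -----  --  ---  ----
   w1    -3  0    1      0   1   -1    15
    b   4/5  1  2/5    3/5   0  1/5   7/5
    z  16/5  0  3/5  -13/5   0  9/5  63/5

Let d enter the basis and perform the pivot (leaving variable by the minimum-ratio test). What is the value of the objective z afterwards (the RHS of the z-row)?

Ratio test on column d — row 1: entry 0 ≤ 0; row 2: (7/5)/(3/5) = 7/3. Minimum is 7/3 at row 2 (b leaves); pivot element 3/5.
Pivot on row 2; the z-row RHS becomes 63/5 − (-13/5)·(7/3) = 56/3.

56/3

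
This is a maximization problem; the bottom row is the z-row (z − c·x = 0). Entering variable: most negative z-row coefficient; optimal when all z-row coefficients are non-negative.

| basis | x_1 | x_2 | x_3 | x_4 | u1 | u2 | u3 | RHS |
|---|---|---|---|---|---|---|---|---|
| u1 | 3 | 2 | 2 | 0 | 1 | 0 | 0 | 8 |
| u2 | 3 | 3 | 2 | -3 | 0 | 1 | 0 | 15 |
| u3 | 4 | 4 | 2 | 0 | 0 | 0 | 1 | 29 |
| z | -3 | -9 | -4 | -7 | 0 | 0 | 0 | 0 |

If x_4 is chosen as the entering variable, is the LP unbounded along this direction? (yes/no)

Every constraint-row entry in column x_4 is ≤ 0, so increasing x_4 is unbounded.

yes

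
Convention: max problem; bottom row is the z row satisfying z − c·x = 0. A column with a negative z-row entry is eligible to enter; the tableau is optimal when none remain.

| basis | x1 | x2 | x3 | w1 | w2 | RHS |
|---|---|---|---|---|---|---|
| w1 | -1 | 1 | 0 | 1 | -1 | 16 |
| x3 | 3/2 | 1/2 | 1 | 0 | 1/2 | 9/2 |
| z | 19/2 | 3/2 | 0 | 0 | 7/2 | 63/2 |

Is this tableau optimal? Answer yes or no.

Every z-row coefficient is ≥ 0, so the tableau is optimal.

yes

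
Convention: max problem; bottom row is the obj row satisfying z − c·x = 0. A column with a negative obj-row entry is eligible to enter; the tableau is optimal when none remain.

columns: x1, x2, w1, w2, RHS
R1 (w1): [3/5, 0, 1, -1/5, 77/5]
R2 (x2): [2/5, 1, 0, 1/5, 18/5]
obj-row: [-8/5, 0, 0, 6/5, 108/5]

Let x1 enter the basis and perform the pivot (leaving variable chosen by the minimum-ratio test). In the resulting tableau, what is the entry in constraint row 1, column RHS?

10

Ratio test on column x1 — row 1: (77/5)/(3/5) = 77/3; row 2: (18/5)/(2/5) = 9. Minimum is 9 at row 2 (x2 leaves); pivot element 2/5.
Divide row 2 by 2/5; eliminate column x1 from the other rows.
Row 1 update in column RHS: 77/5 − (3/5)·9 = 10.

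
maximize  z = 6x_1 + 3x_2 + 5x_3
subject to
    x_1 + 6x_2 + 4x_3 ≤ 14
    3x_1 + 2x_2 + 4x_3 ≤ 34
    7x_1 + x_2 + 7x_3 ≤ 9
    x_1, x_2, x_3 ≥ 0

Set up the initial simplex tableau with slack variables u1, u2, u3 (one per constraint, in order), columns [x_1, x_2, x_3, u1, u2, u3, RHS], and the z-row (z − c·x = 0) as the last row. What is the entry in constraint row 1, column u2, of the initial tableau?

0

Slack u2 belongs to constraint 2; its column is the unit vector e_2, so the entry in row 1 is 0.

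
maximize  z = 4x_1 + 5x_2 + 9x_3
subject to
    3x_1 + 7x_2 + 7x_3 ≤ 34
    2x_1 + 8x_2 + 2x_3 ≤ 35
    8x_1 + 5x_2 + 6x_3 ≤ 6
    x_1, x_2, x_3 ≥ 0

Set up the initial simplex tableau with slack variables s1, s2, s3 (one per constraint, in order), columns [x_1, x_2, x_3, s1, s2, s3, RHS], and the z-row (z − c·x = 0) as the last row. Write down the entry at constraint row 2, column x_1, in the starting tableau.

Constraint 2 has coefficient 2 on x_1.

2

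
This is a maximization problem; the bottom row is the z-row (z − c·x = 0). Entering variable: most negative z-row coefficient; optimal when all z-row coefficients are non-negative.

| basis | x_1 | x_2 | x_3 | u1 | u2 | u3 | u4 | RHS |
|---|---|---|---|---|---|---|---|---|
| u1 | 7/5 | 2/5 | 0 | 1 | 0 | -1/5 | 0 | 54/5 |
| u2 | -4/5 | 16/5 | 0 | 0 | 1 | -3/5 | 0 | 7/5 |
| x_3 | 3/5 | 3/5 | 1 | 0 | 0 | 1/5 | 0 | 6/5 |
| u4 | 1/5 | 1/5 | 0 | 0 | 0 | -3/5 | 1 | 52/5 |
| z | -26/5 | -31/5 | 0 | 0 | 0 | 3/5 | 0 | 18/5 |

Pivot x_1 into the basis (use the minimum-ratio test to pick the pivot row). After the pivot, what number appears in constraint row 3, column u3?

1/3

Ratio test on column x_1 — row 1: (54/5)/(7/5) = 54/7; row 2: entry -4/5 ≤ 0; row 3: (6/5)/(3/5) = 2; row 4: (52/5)/(1/5) = 52. Minimum is 2 at row 3 (x_3 leaves); pivot element 3/5.
Divide row 3 by 3/5; eliminate column x_1 from the other rows.
In the new row 3, the u3 entry is the old entry divided by the pivot: (1/5)/(3/5) = 1/3.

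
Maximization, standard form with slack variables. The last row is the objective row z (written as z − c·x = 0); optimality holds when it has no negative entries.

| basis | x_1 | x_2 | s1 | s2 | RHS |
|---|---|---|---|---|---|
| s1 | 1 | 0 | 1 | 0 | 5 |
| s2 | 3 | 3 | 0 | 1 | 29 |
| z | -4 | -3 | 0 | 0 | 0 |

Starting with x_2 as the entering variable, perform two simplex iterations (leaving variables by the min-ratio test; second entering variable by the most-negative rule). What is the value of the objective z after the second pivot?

34

Ratio test on column x_2 — row 1: entry 0 ≤ 0; row 2: 29/3 = 29/3. Minimum is 29/3 at row 2 (s2 leaves); pivot element 3.
Pivot on row 2; the z-row RHS becomes 0 − (-3)·(29/3) = 29.
Next entering variable (most negative z-row entry -1): x_1.
Ratio test on column x_1 — row 1: 5/1 = 5; row 2: (29/3)/1 = 29/3. Minimum is 5 at row 1 (s1 leaves); pivot element 1.
After the second pivot the z-row RHS is 29 − (-1)·5 = 34.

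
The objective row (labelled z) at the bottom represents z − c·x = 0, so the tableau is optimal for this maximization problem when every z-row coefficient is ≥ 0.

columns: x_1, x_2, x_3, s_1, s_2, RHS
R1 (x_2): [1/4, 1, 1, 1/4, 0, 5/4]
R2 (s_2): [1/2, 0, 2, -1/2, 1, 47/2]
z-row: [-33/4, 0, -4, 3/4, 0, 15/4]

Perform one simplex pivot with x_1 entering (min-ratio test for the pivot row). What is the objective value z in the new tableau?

45

Ratio test on column x_1 — row 1: (5/4)/(1/4) = 5; row 2: (47/2)/(1/2) = 47. Minimum is 5 at row 1 (x_2 leaves); pivot element 1/4.
Pivot on row 1; the z-row RHS becomes 15/4 − (-33/4)·5 = 45.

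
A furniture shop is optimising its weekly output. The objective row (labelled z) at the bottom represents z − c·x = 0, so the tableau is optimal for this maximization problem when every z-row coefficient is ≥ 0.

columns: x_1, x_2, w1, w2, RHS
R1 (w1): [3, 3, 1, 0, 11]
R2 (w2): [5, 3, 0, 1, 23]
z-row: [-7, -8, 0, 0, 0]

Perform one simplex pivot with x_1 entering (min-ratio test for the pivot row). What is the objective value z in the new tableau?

Ratio test on column x_1 — row 1: 11/3 = 11/3; row 2: 23/5 = 23/5. Minimum is 11/3 at row 1 (w1 leaves); pivot element 3.
Pivot on row 1; the z-row RHS becomes 0 − (-7)·(11/3) = 77/3.

77/3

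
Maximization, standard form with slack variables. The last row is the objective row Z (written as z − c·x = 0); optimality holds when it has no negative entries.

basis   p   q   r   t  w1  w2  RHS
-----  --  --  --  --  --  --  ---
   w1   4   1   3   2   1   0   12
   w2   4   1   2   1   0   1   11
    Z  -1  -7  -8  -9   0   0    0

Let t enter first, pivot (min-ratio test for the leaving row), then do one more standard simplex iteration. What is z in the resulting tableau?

79

Ratio test on column t — row 1: 12/2 = 6; row 2: 11/1 = 11. Minimum is 6 at row 1 (w1 leaves); pivot element 2.
Pivot on row 1; the Z-row RHS becomes 0 − (-9)·6 = 54.
Next entering variable (most negative Z-row entry -5/2): q.
Ratio test on column q — row 1: 6/(1/2) = 12; row 2: 5/(1/2) = 10. Minimum is 10 at row 2 (w2 leaves); pivot element 1/2.
After the second pivot the Z-row RHS is 54 − (-5/2)·10 = 79.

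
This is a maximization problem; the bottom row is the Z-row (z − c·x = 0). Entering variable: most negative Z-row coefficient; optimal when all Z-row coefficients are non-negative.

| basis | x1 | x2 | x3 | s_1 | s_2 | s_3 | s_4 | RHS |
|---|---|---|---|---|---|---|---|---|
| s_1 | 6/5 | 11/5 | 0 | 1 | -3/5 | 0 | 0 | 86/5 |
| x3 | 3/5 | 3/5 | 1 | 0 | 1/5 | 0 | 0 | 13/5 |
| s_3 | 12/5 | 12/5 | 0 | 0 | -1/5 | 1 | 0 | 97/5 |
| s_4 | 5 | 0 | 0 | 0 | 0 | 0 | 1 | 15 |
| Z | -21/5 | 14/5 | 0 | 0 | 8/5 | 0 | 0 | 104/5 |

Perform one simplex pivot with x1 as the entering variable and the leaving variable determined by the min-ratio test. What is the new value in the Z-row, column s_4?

21/25

Ratio test on column x1 — row 1: (86/5)/(6/5) = 43/3; row 2: (13/5)/(3/5) = 13/3; row 3: (97/5)/(12/5) = 97/12; row 4: 15/5 = 3. Minimum is 3 at row 4 (s_4 leaves); pivot element 5.
Divide row 4 by 5; eliminate column x1 from the other rows.
Z-row update in column s_4: 0 − (-21/5)·(1/5) = 21/25.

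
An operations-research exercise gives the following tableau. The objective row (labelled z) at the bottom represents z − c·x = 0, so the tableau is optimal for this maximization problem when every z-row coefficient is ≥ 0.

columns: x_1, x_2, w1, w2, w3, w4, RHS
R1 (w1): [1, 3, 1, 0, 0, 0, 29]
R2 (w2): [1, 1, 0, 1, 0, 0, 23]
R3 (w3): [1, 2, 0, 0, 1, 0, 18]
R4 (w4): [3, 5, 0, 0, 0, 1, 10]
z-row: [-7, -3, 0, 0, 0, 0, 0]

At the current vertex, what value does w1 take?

29

w1 is basic (row 1); its value is the RHS of that row, 29.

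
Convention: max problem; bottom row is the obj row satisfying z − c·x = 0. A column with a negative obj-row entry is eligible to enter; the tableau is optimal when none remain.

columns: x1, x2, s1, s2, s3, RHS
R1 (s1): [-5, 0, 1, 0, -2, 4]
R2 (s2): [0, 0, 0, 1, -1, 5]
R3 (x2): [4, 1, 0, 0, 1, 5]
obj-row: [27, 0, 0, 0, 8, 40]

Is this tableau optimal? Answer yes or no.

Every obj-row coefficient is ≥ 0, so the tableau is optimal.

yes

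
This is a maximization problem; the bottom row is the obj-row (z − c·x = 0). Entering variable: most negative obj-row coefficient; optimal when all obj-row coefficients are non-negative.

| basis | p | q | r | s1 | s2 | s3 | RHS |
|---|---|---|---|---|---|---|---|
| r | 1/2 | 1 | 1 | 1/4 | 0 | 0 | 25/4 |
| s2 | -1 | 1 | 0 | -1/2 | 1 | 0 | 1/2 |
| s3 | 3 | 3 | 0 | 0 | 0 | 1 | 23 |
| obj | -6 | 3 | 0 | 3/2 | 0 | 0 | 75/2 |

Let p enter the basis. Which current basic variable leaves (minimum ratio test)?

s3

Column p entries and ratios — r: (25/4)/(1/2) = 25/2; s2: -1 ≤ 0, skip; s3: 23/3 = 23/3.
Smallest ratio is 23/3 in the row of s3, so s3 leaves.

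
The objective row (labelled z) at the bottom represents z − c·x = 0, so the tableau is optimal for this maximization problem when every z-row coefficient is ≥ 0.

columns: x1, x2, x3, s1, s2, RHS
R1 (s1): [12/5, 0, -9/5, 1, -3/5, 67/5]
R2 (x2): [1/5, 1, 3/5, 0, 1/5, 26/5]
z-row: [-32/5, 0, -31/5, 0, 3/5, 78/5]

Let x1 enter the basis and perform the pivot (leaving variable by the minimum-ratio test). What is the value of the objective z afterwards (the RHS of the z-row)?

154/3

Ratio test on column x1 — row 1: (67/5)/(12/5) = 67/12; row 2: (26/5)/(1/5) = 26. Minimum is 67/12 at row 1 (s1 leaves); pivot element 12/5.
Pivot on row 1; the z-row RHS becomes 78/5 − (-32/5)·(67/12) = 154/3.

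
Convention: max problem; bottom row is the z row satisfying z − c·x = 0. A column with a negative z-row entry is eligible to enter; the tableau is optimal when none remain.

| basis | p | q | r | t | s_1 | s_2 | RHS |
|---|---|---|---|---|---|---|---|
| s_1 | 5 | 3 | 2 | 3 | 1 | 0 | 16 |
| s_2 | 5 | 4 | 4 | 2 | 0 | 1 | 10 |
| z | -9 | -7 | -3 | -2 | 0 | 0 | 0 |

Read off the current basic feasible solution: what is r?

r is not in the basis, so in the current basic feasible solution r = 0.

0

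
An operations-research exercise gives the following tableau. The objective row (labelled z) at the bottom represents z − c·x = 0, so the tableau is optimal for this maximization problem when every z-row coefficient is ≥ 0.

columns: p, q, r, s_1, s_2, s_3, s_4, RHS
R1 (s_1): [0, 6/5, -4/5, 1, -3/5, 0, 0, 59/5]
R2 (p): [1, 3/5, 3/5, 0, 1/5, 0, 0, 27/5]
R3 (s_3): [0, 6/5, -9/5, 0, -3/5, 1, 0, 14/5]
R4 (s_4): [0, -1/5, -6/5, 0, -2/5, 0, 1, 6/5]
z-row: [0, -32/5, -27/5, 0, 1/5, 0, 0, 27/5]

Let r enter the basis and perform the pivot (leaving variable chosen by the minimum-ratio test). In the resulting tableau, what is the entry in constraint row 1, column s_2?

Ratio test on column r — row 1: entry -4/5 ≤ 0; row 2: (27/5)/(3/5) = 9; row 3: entry -9/5 ≤ 0; row 4: entry -6/5 ≤ 0. Minimum is 9 at row 2 (p leaves); pivot element 3/5.
Divide row 2 by 3/5; eliminate column r from the other rows.
Row 1 update in column s_2: -3/5 − (-4/5)·(1/3) = -1/3.

-1/3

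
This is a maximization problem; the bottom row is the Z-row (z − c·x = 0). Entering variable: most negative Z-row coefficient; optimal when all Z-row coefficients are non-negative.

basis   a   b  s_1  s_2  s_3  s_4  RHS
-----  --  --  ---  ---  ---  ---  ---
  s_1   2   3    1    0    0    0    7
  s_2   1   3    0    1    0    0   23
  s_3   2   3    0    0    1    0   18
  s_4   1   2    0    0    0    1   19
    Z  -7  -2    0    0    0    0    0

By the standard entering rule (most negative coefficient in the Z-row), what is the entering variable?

Negative Z-row entries: a: -7, b: -2.
The most negative is -7 in column a, so a enters.

a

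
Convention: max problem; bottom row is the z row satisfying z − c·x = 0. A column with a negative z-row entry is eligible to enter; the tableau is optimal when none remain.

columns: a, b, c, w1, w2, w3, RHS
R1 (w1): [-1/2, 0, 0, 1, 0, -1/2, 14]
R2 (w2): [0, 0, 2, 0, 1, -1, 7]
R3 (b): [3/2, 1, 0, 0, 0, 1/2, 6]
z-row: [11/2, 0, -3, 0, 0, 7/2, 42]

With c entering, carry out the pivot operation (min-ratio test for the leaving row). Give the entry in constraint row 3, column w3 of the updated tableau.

Ratio test on column c — row 1: entry 0 ≤ 0; row 2: 7/2 = 7/2; row 3: entry 0 ≤ 0. Minimum is 7/2 at row 2 (w2 leaves); pivot element 2.
Divide row 2 by 2; eliminate column c from the other rows.
Row 3 update in column w3: 1/2 − 0·(-1/2) = 1/2.

1/2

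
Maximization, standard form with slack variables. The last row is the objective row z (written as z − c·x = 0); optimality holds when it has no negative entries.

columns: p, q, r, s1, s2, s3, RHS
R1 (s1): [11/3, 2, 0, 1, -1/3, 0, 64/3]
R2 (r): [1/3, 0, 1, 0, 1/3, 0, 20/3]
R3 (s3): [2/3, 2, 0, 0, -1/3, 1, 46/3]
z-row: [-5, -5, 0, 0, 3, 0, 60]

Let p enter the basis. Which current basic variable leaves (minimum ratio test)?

Column p entries and ratios — s1: (64/3)/(11/3) = 64/11; r: (20/3)/(1/3) = 20; s3: (46/3)/(2/3) = 23.
Smallest ratio is 64/11 in the row of s1, so s1 leaves.

s1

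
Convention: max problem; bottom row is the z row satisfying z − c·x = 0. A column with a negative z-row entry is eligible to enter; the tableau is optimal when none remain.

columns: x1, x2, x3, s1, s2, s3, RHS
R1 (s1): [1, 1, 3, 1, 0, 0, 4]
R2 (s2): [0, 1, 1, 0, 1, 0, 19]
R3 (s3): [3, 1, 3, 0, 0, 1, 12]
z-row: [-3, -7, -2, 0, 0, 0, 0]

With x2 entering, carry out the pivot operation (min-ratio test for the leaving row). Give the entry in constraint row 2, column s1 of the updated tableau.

Ratio test on column x2 — row 1: 4/1 = 4; row 2: 19/1 = 19; row 3: 12/1 = 12. Minimum is 4 at row 1 (s1 leaves); pivot element 1.
Divide row 1 by 1; eliminate column x2 from the other rows.
Row 2 update in column s1: 0 − 1·1 = -1.

-1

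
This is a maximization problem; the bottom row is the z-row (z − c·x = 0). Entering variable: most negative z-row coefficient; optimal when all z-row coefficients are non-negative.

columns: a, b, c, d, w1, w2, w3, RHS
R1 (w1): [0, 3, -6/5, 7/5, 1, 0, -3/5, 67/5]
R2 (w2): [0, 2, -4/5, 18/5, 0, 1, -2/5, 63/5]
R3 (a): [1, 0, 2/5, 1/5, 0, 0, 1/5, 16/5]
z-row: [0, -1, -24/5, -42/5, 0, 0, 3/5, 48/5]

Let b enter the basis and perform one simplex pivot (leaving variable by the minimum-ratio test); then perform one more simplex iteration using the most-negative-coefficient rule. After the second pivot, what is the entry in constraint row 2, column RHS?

11/8

Ratio test on column b — row 1: (67/5)/3 = 67/15; row 2: (63/5)/2 = 63/10; row 3: entry 0 ≤ 0. Minimum is 67/15 at row 1 (w1 leaves); pivot element 3.
Divide row 1 by 3; eliminate column b from the other rows.
Second iteration: most negative z-row entry is -119/15 in column d, so d enters.
Ratio test on column d — row 1: (67/15)/(7/15) = 67/7; row 2: (11/3)/(8/3) = 11/8; row 3: (16/5)/(1/5) = 16. Minimum is 11/8 at row 2 (w2 leaves); pivot element 8/3.
Divide row 2 by 8/3; eliminate column d from the other rows.
After both pivots, the entry at constraint row 2, column RHS is 11/8.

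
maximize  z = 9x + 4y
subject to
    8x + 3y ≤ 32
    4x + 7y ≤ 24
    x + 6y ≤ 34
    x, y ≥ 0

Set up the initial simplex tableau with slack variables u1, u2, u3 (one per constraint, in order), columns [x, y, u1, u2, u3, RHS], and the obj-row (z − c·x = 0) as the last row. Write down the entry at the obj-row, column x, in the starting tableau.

-9

The obj-row carries the negated objective coefficients: the x entry is -9.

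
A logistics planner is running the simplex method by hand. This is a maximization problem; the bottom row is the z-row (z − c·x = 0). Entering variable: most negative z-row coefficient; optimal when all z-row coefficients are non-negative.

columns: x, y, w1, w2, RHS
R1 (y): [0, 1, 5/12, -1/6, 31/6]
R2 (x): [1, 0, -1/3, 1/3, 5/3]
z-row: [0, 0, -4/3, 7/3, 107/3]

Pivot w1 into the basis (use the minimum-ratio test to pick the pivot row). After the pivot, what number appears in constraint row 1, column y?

Ratio test on column w1 — row 1: (31/6)/(5/12) = 62/5; row 2: entry -1/3 ≤ 0. Minimum is 62/5 at row 1 (y leaves); pivot element 5/12.
Divide row 1 by 5/12; eliminate column w1 from the other rows.
In the new row 1, the y entry is the old entry divided by the pivot: 1/(5/12) = 12/5.

12/5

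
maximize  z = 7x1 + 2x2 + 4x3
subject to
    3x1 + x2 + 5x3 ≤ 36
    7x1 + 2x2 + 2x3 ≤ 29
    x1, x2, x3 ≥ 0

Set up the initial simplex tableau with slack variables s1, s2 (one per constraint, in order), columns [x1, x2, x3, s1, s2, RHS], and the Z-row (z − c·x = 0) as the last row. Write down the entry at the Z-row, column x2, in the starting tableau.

-2

The Z-row carries the negated objective coefficients: the x2 entry is -2.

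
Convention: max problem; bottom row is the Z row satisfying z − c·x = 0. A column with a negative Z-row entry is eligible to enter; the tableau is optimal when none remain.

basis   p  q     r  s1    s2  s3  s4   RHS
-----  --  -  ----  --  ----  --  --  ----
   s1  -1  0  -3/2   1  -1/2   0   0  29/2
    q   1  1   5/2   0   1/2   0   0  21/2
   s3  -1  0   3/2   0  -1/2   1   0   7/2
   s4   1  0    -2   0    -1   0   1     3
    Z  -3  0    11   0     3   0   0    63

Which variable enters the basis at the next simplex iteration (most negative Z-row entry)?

p

Negative Z-row entries: p: -3.
The most negative is -3 in column p, so p enters.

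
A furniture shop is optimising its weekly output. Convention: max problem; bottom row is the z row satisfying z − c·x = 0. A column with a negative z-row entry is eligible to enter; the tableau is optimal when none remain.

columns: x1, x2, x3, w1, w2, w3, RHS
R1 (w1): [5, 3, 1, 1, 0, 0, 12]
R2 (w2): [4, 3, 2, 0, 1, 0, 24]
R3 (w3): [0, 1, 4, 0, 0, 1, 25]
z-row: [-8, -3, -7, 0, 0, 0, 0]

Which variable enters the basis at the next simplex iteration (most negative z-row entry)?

x1

Negative z-row entries: x1: -8, x2: -3, x3: -7.
The most negative is -8 in column x1, so x1 enters.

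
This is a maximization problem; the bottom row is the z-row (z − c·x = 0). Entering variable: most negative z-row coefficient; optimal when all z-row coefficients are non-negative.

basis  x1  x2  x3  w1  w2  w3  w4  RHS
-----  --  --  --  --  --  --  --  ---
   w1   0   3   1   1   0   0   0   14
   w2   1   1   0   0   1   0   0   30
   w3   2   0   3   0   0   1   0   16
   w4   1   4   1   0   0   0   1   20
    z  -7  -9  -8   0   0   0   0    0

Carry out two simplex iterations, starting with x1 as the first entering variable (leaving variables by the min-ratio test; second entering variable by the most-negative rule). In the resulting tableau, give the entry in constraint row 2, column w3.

Ratio test on column x1 — row 1: entry 0 ≤ 0; row 2: 30/1 = 30; row 3: 16/2 = 8; row 4: 20/1 = 20. Minimum is 8 at row 3 (w3 leaves); pivot element 2.
Divide row 3 by 2; eliminate column x1 from the other rows.
Second iteration: most negative z-row entry is -9 in column x2, so x2 enters.
Ratio test on column x2 — row 1: 14/3 = 14/3; row 2: 22/1 = 22; row 3: entry 0 ≤ 0; row 4: 12/4 = 3. Minimum is 3 at row 4 (w4 leaves); pivot element 4.
Divide row 4 by 4; eliminate column x2 from the other rows.
After both pivots, the entry at constraint row 2, column w3 is -3/8.

-3/8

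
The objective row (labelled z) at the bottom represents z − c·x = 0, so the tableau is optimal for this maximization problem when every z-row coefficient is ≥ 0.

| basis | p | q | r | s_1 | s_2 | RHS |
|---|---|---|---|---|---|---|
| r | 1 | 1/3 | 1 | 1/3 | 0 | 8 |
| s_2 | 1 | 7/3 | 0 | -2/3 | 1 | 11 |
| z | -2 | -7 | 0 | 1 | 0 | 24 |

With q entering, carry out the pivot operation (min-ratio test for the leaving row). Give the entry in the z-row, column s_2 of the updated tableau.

3

Ratio test on column q — row 1: 8/(1/3) = 24; row 2: 11/(7/3) = 33/7. Minimum is 33/7 at row 2 (s_2 leaves); pivot element 7/3.
Divide row 2 by 7/3; eliminate column q from the other rows.
z-row update in column s_2: 0 − (-7)·(3/7) = 3.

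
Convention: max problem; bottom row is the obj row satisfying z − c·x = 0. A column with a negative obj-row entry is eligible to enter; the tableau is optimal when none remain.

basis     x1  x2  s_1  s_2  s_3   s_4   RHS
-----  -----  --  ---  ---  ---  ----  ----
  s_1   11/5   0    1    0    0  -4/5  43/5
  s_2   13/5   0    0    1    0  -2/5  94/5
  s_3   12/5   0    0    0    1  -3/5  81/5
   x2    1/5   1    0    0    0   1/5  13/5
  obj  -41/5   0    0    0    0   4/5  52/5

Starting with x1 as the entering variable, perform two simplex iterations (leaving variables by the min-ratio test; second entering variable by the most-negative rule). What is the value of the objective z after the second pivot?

Ratio test on column x1 — row 1: (43/5)/(11/5) = 43/11; row 2: (94/5)/(13/5) = 94/13; row 3: (81/5)/(12/5) = 27/4; row 4: (13/5)/(1/5) = 13. Minimum is 43/11 at row 1 (s_1 leaves); pivot element 11/5.
Pivot on row 1; the obj-row RHS becomes 52/5 − (-41/5)·(43/11) = 467/11.
Next entering variable (most negative obj-row entry -24/11): s_4.
Ratio test on column s_4 — row 1: entry -4/11 ≤ 0; row 2: (95/11)/(6/11) = 95/6; row 3: (75/11)/(3/11) = 25; row 4: (20/11)/(3/11) = 20/3. Minimum is 20/3 at row 4 (x2 leaves); pivot element 3/11.
After the second pivot the obj-row RHS is 467/11 − (-24/11)·(20/3) = 57.

57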